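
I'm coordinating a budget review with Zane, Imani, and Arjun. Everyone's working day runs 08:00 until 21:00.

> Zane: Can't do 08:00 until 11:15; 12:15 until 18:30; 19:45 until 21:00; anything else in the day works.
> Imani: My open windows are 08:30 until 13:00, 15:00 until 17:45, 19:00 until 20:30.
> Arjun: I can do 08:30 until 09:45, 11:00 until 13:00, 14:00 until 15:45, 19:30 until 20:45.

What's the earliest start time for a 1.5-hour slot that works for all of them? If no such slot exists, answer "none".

Zane free: 11:15-12:15, 18:30-19:45 (invert busy blocks within the working day).
Imani free: 08:30-13:00, 15:00-17:45, 19:00-20:30.
Arjun free: 08:30-09:45, 11:00-13:00, 14:00-15:45, 19:30-20:45.
Zane ∩ Imani: 11:15-12:15, 19:00-19:45.
Zane ∩ Imani ∩ Arjun: 11:15-12:15, 19:30-19:45.
No common window is at least 90 minutes long.

none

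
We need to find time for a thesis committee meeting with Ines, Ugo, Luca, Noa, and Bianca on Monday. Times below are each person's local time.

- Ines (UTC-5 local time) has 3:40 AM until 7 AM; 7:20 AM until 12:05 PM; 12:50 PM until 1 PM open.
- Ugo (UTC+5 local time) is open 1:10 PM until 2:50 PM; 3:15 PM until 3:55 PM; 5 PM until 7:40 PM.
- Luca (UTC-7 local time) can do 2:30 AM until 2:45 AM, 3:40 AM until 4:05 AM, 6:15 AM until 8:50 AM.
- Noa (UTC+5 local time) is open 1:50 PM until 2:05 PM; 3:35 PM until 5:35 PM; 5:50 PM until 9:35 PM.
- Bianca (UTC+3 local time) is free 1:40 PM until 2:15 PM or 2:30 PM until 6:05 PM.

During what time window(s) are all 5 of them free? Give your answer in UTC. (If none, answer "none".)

10:40-10:55, 13:15-14:40

Ines in UTC: 08:40-12:00, 12:20-17:05, 17:50-18:00 (add 5h to convert from UTC-5).
Ugo in UTC: 08:10-09:50, 10:15-10:55, 12:00-14:40 (subtract 5h to convert from UTC+5).
Luca in UTC: 09:30-09:45, 10:40-11:05, 13:15-15:50 (add 7h to convert from UTC-7).
Noa in UTC: 08:50-09:05, 10:35-12:35, 12:50-16:35 (subtract 5h to convert from UTC+5).
Bianca in UTC: 10:40-11:15, 11:30-15:05 (subtract 3h to convert from UTC+3).
Ines ∩ Ugo: 08:40-09:50, 10:15-10:55, 12:20-14:40.
Ines ∩ Ugo ∩ Luca: 09:30-09:45, 10:40-10:55, 13:15-14:40.
Ines ∩ Ugo ∩ Luca ∩ Noa: 10:40-10:55, 13:15-14:40.
Ines ∩ Ugo ∩ Luca ∩ Noa ∩ Bianca: 10:40-10:55, 13:15-14:40.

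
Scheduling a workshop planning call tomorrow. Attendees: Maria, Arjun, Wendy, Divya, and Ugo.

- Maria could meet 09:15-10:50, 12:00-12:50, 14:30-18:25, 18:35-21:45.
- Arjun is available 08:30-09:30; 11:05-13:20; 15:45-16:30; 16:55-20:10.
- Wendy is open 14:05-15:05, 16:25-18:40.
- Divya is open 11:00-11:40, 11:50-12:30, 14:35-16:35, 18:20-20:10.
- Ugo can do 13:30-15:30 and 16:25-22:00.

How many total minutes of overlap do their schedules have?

Maria ∩ Arjun: 09:15-09:30, 12:00-12:50, 15:45-16:30, 16:55-18:25, 18:35-20:10.
Maria ∩ Arjun ∩ Wendy: 16:25-16:30, 16:55-18:25, 18:35-18:40.
Maria ∩ Arjun ∩ Wendy ∩ Divya: 16:25-16:30, 18:20-18:25, 18:35-18:40.
Maria ∩ Arjun ∩ Wendy ∩ Divya ∩ Ugo: 16:25-16:30, 18:20-18:25, 18:35-18:40.
Summing the common windows: 5 + 5 + 5 = 15 minutes.

15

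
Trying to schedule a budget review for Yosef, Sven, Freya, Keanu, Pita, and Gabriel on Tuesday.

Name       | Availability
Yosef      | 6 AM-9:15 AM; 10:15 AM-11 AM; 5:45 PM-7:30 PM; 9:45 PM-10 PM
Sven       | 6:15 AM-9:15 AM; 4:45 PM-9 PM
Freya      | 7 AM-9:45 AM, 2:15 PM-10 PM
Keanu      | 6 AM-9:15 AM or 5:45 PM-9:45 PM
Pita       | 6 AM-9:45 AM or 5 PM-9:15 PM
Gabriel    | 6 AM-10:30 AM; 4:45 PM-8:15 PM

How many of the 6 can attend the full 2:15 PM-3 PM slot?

1

Freya can make the full 14:15-15:00 slot — that's 1.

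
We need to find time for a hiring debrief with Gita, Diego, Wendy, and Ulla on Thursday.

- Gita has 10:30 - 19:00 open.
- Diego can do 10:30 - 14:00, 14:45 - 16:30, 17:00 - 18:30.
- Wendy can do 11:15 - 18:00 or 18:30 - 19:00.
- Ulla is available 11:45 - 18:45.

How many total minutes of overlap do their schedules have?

Gita ∩ Diego: 10:30-14:00, 14:45-16:30, 17:00-18:30.
Gita ∩ Diego ∩ Wendy: 11:15-14:00, 14:45-16:30, 17:00-18:00.
Gita ∩ Diego ∩ Wendy ∩ Ulla: 11:45-14:00, 14:45-16:30, 17:00-18:00.
Summing the common windows: 135 + 105 + 60 = 300 minutes.

300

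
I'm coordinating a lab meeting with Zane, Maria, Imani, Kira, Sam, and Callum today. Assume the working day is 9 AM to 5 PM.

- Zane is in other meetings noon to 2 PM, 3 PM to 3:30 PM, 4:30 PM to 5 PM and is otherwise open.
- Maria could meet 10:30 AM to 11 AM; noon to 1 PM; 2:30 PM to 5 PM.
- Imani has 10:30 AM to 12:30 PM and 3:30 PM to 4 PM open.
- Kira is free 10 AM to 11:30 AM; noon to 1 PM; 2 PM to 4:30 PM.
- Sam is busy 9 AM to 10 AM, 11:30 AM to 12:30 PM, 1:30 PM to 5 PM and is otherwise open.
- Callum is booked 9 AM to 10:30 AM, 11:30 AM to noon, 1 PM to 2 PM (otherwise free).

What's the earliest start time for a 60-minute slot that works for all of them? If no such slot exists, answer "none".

none

Zane free: 09:00-12:00, 14:00-15:00, 15:30-16:30 (invert busy blocks within the working day).
Maria free: 10:30-11:00, 12:00-13:00, 14:30-17:00.
Imani free: 10:30-12:30, 15:30-16:00.
Kira free: 10:00-11:30, 12:00-13:00, 14:00-16:30.
Sam free: 10:00-11:30, 12:30-13:30 (invert busy blocks within the working day).
Callum free: 10:30-11:30, 12:00-13:00, 14:00-17:00 (invert busy blocks within the working day).
Zane ∩ Maria: 10:30-11:00, 14:30-15:00, 15:30-16:30.
Zane ∩ Maria ∩ Imani: 10:30-11:00, 15:30-16:00.
Zane ∩ Maria ∩ Imani ∩ Kira: 10:30-11:00, 15:30-16:00.
Zane ∩ Maria ∩ Imani ∩ Kira ∩ Sam: 10:30-11:00.
Zane ∩ Maria ∩ Imani ∩ Kira ∩ Sam ∩ Callum: 10:30-11:00.
Those are the intersection windows.
No common window is at least 60 minutes long.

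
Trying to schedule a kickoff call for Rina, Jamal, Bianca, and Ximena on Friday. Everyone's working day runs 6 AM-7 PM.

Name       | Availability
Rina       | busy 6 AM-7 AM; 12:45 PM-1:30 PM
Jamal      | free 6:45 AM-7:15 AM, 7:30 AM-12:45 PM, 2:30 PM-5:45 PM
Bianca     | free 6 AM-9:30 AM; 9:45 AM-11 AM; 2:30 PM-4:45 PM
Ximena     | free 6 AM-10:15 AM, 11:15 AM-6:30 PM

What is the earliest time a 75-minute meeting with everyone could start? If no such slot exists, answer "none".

Rina free: 07:00-12:45, 13:30-19:00 (invert busy blocks within the working day).
Jamal free: 06:45-07:15, 07:30-12:45, 14:30-17:45.
Bianca free: 06:00-09:30, 09:45-11:00, 14:30-16:45.
Ximena free: 06:00-10:15, 11:15-18:30.
Rina ∩ Jamal: 07:00-07:15, 07:30-12:45, 14:30-17:45.
Rina ∩ Jamal ∩ Bianca: 07:00-07:15, 07:30-09:30, 09:45-11:00, 14:30-16:45.
Rina ∩ Jamal ∩ Bianca ∩ Ximena: 07:00-07:15, 07:30-09:30, 09:45-10:15, 14:30-16:45.
Those are the intersection windows.
The first common window of at least 75 minutes is 07:30-09:30, so the earliest start is 07:30.

07:30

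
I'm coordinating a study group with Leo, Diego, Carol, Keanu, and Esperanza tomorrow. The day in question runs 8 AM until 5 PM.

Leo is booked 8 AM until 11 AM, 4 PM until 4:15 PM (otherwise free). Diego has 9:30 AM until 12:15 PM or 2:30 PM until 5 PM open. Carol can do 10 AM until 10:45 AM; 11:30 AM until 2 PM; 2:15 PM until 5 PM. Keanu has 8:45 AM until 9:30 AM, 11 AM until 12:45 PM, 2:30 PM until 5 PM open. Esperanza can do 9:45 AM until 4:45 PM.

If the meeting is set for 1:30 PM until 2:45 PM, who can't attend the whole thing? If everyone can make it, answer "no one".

Leo free: 11:00-16:00, 16:15-17:00 (invert busy blocks within the working day).
Diego free: 09:30-12:15, 14:30-17:00.
Carol free: 10:00-10:45, 11:30-14:00, 14:15-17:00.
Keanu free: 08:45-09:30, 11:00-12:45, 14:30-17:00.
Esperanza free: 09:45-16:45.
Leo: free for 13:30-14:45. Diego: not fully free for 13:30-14:45. Carol: not fully free for 13:30-14:45. Keanu: not fully free for 13:30-14:45. Esperanza: free for 13:30-14:45.

Carol, Diego, Keanu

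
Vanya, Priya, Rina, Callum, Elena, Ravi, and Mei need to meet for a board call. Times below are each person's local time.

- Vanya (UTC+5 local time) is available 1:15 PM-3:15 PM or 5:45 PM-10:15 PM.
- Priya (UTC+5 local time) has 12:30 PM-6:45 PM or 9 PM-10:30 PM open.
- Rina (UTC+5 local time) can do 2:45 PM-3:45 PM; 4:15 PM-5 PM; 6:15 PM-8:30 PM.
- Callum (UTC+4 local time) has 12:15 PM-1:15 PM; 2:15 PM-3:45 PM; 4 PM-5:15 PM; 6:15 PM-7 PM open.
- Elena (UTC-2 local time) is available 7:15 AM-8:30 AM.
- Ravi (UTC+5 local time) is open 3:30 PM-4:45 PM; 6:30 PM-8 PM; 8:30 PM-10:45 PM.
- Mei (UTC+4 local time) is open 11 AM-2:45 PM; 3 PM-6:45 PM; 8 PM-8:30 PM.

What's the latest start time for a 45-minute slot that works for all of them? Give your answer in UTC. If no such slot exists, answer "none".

none

Vanya in UTC: 08:15-10:15, 12:45-17:15 (subtract 5h to convert from UTC+5).
Priya in UTC: 07:30-13:45, 16:00-17:30 (subtract 5h to convert from UTC+5).
Rina in UTC: 09:45-10:45, 11:15-12:00, 13:15-15:30 (subtract 5h to convert from UTC+5).
Callum in UTC: 08:15-09:15, 10:15-11:45, 12:00-13:15, 14:15-15:00 (subtract 4h to convert from UTC+4).
Elena in UTC: 09:15-10:30 (add 2h to convert from UTC-2).
Ravi in UTC: 10:30-11:45, 13:30-15:00, 15:30-17:45 (subtract 5h to convert from UTC+5).
Mei in UTC: 07:00-10:45, 11:00-14:45, 16:00-16:30 (subtract 4h to convert from UTC+4).
Vanya ∩ Priya: 08:15-10:15, 12:45-13:45, 16:00-17:15.
Vanya ∩ Priya ∩ Rina: 09:45-10:15, 13:15-13:45.
Vanya ∩ Priya ∩ Rina ∩ Callum: ∅.
Vanya ∩ Priya ∩ Rina ∩ Callum ∩ Elena: ∅.
Vanya ∩ Priya ∩ Rina ∩ Callum ∩ Elena ∩ Ravi: ∅.
Vanya ∩ Priya ∩ Rina ∩ Callum ∩ Elena ∩ Ravi ∩ Mei: ∅.
There is no time when everyone is free.
No common window is at least 45 minutes long.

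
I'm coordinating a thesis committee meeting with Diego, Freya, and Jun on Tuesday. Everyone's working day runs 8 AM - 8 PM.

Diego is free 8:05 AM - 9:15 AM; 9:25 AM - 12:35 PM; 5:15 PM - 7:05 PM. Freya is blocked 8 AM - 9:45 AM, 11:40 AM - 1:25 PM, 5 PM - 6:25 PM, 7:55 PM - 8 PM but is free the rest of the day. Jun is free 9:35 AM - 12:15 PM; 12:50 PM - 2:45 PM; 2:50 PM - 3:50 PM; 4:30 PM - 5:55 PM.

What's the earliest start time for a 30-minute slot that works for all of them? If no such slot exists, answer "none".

09:45

Diego free: 08:05-09:15, 09:25-12:35, 17:15-19:05.
Freya free: 09:45-11:40, 13:25-17:00, 18:25-19:55 (invert busy blocks within the working day).
Jun free: 09:35-12:15, 12:50-14:45, 14:50-15:50, 16:30-17:55.
Diego ∩ Freya: 09:45-11:40, 18:25-19:05.
Diego ∩ Freya ∩ Jun: 09:45-11:40.
The first common window of at least 30 minutes is 09:45-11:40, so the earliest start is 09:45.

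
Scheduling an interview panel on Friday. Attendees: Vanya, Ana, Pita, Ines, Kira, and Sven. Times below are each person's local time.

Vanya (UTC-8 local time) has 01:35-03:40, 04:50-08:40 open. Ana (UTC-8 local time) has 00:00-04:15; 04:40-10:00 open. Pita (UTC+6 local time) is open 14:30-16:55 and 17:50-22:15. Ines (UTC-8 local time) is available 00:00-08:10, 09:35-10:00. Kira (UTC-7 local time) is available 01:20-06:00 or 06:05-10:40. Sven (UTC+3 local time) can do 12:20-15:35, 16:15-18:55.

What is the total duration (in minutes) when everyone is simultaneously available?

240

Vanya in UTC: 09:35-11:40, 12:50-16:40 (add 8h to convert from UTC-8).
Ana in UTC: 08:00-12:15, 12:40-18:00 (add 8h to convert from UTC-8).
Pita in UTC: 08:30-10:55, 11:50-16:15 (subtract 6h to convert from UTC+6).
Ines in UTC: 08:00-16:10, 17:35-18:00 (add 8h to convert from UTC-8).
Kira in UTC: 08:20-13:00, 13:05-17:40 (add 7h to convert from UTC-7).
Sven in UTC: 09:20-12:35, 13:15-15:55 (subtract 3h to convert from UTC+3).
Vanya ∩ Ana: 09:35-11:40, 12:50-16:40.
Vanya ∩ Ana ∩ Pita: 09:35-10:55, 12:50-16:15.
Vanya ∩ Ana ∩ Pita ∩ Ines: 09:35-10:55, 12:50-16:10.
Vanya ∩ Ana ∩ Pita ∩ Ines ∩ Kira: 09:35-10:55, 12:50-13:00, 13:05-16:10.
Vanya ∩ Ana ∩ Pita ∩ Ines ∩ Kira ∩ Sven: 09:35-10:55, 13:15-15:55.
Summing the common windows: 80 + 160 = 240 minutes.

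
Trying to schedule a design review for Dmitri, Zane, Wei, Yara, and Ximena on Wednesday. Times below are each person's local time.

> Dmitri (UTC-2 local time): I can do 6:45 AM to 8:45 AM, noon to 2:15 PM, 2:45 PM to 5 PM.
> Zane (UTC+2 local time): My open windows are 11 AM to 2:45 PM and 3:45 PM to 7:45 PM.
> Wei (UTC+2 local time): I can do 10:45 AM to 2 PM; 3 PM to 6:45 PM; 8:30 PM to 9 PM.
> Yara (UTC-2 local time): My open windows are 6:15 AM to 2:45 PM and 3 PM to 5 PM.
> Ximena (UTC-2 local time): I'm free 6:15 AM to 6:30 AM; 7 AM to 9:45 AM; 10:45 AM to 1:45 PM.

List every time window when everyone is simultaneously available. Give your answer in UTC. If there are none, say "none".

Dmitri in UTC: 08:45-10:45, 14:00-16:15, 16:45-19:00 (add 2h to convert from UTC-2).
Zane in UTC: 09:00-12:45, 13:45-17:45 (subtract 2h to convert from UTC+2).
Wei in UTC: 08:45-12:00, 13:00-16:45, 18:30-19:00 (subtract 2h to convert from UTC+2).
Yara in UTC: 08:15-16:45, 17:00-19:00 (add 2h to convert from UTC-2).
Ximena in UTC: 08:15-08:30, 09:00-11:45, 12:45-15:45 (add 2h to convert from UTC-2).
Dmitri ∩ Zane: 09:00-10:45, 14:00-16:15, 16:45-17:45.
Dmitri ∩ Zane ∩ Wei: 09:00-10:45, 14:00-16:15.
Dmitri ∩ Zane ∩ Wei ∩ Yara: 09:00-10:45, 14:00-16:15.
Dmitri ∩ Zane ∩ Wei ∩ Yara ∩ Ximena: 09:00-10:45, 14:00-15:45.

09:00-10:45, 14:00-15:45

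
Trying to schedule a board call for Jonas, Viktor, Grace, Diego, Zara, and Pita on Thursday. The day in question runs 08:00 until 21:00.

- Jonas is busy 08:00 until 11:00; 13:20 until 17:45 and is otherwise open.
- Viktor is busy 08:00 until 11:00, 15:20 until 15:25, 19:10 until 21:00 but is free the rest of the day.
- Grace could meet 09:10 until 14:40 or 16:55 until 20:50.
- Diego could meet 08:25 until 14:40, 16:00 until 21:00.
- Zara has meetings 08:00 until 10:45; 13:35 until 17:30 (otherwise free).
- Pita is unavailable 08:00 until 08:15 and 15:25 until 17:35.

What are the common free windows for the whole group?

11:00-13:20, 17:45-19:10

Jonas free: 11:00-13:20, 17:45-21:00 (invert busy blocks within the working day).
Viktor free: 11:00-15:20, 15:25-19:10 (invert busy blocks within the working day).
Grace free: 09:10-14:40, 16:55-20:50.
Diego free: 08:25-14:40, 16:00-21:00.
Zara free: 10:45-13:35, 17:30-21:00 (invert busy blocks within the working day).
Pita free: 08:15-15:25, 17:35-21:00 (invert busy blocks within the working day).
Jonas ∩ Viktor: 11:00-13:20, 17:45-19:10.
Jonas ∩ Viktor ∩ Grace: 11:00-13:20, 17:45-19:10.
Jonas ∩ Viktor ∩ Grace ∩ Diego: 11:00-13:20, 17:45-19:10.
Jonas ∩ Viktor ∩ Grace ∩ Diego ∩ Zara: 11:00-13:20, 17:45-19:10.
Jonas ∩ Viktor ∩ Grace ∩ Diego ∩ Zara ∩ Pita: 11:00-13:20, 17:45-19:10.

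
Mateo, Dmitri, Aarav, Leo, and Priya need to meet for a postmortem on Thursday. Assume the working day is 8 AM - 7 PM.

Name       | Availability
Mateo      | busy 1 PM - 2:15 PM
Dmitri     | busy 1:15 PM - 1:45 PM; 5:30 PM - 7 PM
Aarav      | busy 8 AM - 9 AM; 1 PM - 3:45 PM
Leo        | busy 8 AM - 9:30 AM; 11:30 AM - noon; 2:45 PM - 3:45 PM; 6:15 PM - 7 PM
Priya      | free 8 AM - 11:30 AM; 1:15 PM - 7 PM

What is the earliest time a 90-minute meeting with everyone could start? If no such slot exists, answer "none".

09:30

Mateo free: 08:00-13:00, 14:15-19:00 (invert busy blocks within the working day).
Dmitri free: 08:00-13:15, 13:45-17:30 (invert busy blocks within the working day).
Aarav free: 09:00-13:00, 15:45-19:00 (invert busy blocks within the working day).
Leo free: 09:30-11:30, 12:00-14:45, 15:45-18:15 (invert busy blocks within the working day).
Priya free: 08:00-11:30, 13:15-19:00.
Mateo ∩ Dmitri: 08:00-13:00, 14:15-17:30.
Mateo ∩ Dmitri ∩ Aarav: 09:00-13:00, 15:45-17:30.
Mateo ∩ Dmitri ∩ Aarav ∩ Leo: 09:30-11:30, 12:00-13:00, 15:45-17:30.
Mateo ∩ Dmitri ∩ Aarav ∩ Leo ∩ Priya: 09:30-11:30, 15:45-17:30.
The first common window of at least 90 minutes is 09:30-11:30, so the earliest start is 09:30.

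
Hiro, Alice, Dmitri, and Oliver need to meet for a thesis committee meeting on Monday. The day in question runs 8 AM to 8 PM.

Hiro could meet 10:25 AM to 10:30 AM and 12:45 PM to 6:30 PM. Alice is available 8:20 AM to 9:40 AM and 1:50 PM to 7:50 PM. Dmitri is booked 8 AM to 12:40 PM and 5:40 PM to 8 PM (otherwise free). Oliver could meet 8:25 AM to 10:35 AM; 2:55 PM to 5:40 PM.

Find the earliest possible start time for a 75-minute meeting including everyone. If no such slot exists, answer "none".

14:55

Hiro free: 10:25-10:30, 12:45-18:30.
Alice free: 08:20-09:40, 13:50-19:50.
Dmitri free: 12:40-17:40 (invert busy blocks within the working day).
Oliver free: 08:25-10:35, 14:55-17:40.
Hiro ∩ Alice: 13:50-18:30.
Hiro ∩ Alice ∩ Dmitri: 13:50-17:40.
Hiro ∩ Alice ∩ Dmitri ∩ Oliver: 14:55-17:40.
The first common window of at least 75 minutes is 14:55-17:40, so the earliest start is 14:55.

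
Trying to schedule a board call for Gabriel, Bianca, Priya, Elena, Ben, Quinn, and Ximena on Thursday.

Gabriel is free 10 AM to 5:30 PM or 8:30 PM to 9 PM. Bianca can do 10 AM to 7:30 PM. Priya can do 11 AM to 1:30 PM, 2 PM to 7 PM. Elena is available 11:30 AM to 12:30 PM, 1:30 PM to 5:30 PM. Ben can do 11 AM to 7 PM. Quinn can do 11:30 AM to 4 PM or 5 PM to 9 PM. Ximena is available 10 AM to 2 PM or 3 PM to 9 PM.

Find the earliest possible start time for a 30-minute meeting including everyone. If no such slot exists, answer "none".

11:30

Gabriel ∩ Bianca: 10:00-17:30.
Gabriel ∩ Bianca ∩ Priya: 11:00-13:30, 14:00-17:30.
Gabriel ∩ Bianca ∩ Priya ∩ Elena: 11:30-12:30, 14:00-17:30.
Gabriel ∩ Bianca ∩ Priya ∩ Elena ∩ Ben: 11:30-12:30, 14:00-17:30.
Gabriel ∩ Bianca ∩ Priya ∩ Elena ∩ Ben ∩ Quinn: 11:30-12:30, 14:00-16:00, 17:00-17:30.
Gabriel ∩ Bianca ∩ Priya ∩ Elena ∩ Ben ∩ Quinn ∩ Ximena: 11:30-12:30, 15:00-16:00, 17:00-17:30.
Those are the intersection windows.
The first common window of at least 30 minutes is 11:30-12:30, so the earliest start is 11:30.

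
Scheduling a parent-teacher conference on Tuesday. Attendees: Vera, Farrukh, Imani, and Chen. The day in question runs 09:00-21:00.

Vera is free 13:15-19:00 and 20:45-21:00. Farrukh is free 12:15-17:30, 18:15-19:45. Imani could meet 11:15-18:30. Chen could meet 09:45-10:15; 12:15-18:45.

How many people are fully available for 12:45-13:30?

Farrukh, Imani, and Chen can make the full 12:45-13:30 slot — that's 3.

3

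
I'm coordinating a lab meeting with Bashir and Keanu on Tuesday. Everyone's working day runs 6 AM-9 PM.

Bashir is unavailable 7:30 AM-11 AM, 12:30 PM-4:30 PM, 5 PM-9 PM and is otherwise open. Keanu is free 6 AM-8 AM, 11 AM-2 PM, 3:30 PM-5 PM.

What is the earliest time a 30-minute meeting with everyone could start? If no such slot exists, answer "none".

Bashir free: 06:00-07:30, 11:00-12:30, 16:30-17:00 (invert busy blocks within the working day).
Keanu free: 06:00-08:00, 11:00-14:00, 15:30-17:00.
Bashir ∩ Keanu: 06:00-07:30, 11:00-12:30, 16:30-17:00.
The first common window of at least 30 minutes is 06:00-07:30, so the earliest start is 06:00.

06:00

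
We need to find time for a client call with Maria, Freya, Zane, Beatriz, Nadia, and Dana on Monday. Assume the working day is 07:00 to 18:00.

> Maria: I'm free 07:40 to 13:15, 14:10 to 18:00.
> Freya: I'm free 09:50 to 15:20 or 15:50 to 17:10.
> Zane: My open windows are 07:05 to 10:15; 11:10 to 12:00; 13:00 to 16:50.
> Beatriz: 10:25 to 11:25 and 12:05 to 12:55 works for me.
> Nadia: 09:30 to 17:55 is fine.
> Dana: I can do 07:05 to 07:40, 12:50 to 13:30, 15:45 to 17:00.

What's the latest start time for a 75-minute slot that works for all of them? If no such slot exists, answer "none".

Maria ∩ Freya: 09:50-13:15, 14:10-15:20, 15:50-17:10.
Maria ∩ Freya ∩ Zane: 09:50-10:15, 11:10-12:00, 13:00-13:15, 14:10-15:20, 15:50-16:50.
Maria ∩ Freya ∩ Zane ∩ Beatriz: 11:10-11:25.
Maria ∩ Freya ∩ Zane ∩ Beatriz ∩ Nadia: 11:10-11:25.
Maria ∩ Freya ∩ Zane ∩ Beatriz ∩ Nadia ∩ Dana: ∅.
There is no time when everyone is free.
No common window is at least 75 minutes long.

none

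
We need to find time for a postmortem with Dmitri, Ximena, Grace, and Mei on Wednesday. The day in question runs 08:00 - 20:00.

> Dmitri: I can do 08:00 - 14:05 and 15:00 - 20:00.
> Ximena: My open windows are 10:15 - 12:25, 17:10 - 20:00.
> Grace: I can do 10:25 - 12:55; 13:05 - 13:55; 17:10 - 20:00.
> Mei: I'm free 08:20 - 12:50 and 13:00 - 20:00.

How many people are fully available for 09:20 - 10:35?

Dmitri and Mei can make the full 09:20-10:35 slot — that's 2.

2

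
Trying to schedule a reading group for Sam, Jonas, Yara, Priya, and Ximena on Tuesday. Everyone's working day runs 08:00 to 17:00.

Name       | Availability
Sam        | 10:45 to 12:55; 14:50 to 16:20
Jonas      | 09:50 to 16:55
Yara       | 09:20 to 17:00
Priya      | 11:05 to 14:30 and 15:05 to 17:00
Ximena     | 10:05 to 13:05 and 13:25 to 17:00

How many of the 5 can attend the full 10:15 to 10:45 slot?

Jonas, Yara, and Ximena can make the full 10:15-10:45 slot — that's 3.

3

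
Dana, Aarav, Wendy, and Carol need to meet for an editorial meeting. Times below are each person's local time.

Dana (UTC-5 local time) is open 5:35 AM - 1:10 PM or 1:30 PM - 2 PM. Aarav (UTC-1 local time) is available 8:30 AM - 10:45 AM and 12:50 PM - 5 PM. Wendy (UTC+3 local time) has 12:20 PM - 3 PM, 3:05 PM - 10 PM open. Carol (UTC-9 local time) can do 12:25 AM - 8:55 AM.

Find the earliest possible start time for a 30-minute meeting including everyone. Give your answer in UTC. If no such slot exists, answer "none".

Dana in UTC: 10:35-18:10, 18:30-19:00 (add 5h to convert from UTC-5).
Aarav in UTC: 09:30-11:45, 13:50-18:00 (add 1h to convert from UTC-1).
Wendy in UTC: 09:20-12:00, 12:05-19:00 (subtract 3h to convert from UTC+3).
Carol in UTC: 09:25-17:55 (add 9h to convert from UTC-9).
Dana ∩ Aarav: 10:35-11:45, 13:50-18:00.
Dana ∩ Aarav ∩ Wendy: 10:35-11:45, 13:50-18:00.
Dana ∩ Aarav ∩ Wendy ∩ Carol: 10:35-11:45, 13:50-17:55.
So the common availability across everyone is 10:35-11:45, 13:50-17:55.
The first common window of at least 30 minutes is 10:35-11:45, so the earliest start is 10:35.

10:35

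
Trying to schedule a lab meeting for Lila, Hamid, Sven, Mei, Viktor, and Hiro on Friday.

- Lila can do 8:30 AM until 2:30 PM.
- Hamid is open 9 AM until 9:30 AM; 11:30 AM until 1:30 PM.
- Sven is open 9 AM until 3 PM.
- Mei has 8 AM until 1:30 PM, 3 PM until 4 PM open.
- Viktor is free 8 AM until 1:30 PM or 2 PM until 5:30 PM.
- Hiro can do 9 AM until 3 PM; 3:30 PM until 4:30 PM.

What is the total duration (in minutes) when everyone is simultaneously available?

Lila ∩ Hamid: 09:00-09:30, 11:30-13:30.
Lila ∩ Hamid ∩ Sven: 09:00-09:30, 11:30-13:30.
Lila ∩ Hamid ∩ Sven ∩ Mei: 09:00-09:30, 11:30-13:30.
Lila ∩ Hamid ∩ Sven ∩ Mei ∩ Viktor: 09:00-09:30, 11:30-13:30.
Lila ∩ Hamid ∩ Sven ∩ Mei ∩ Viktor ∩ Hiro: 09:00-09:30, 11:30-13:30.
Summing the common windows: 30 + 120 = 150 minutes.

150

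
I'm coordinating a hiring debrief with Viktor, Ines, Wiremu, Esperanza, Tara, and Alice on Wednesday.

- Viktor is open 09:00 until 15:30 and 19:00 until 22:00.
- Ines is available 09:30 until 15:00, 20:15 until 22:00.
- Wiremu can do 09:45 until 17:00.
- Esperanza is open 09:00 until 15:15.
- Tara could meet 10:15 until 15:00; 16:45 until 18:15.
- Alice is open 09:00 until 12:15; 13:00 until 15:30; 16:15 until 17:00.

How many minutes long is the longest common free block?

120

Viktor ∩ Ines: 09:30-15:00, 20:15-22:00.
Viktor ∩ Ines ∩ Wiremu: 09:45-15:00.
Viktor ∩ Ines ∩ Wiremu ∩ Esperanza: 09:45-15:00.
Viktor ∩ Ines ∩ Wiremu ∩ Esperanza ∩ Tara: 10:15-15:00.
Viktor ∩ Ines ∩ Wiremu ∩ Esperanza ∩ Tara ∩ Alice: 10:15-12:15, 13:00-15:00.
Those are the intersection windows.
The longest is 10:15-12:15 at 120 minutes.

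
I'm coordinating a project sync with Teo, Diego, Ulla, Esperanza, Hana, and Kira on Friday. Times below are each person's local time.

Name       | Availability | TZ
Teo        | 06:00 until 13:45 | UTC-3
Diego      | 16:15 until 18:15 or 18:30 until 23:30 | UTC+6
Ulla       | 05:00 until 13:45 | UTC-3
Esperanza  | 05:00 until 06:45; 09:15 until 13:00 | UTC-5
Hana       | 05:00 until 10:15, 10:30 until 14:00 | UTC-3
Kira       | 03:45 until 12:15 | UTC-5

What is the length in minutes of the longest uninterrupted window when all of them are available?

150

Teo in UTC: 09:00-16:45 (add 3h to convert from UTC-3).
Diego in UTC: 10:15-12:15, 12:30-17:30 (subtract 6h to convert from UTC+6).
Ulla in UTC: 08:00-16:45 (add 3h to convert from UTC-3).
Esperanza in UTC: 10:00-11:45, 14:15-18:00 (add 5h to convert from UTC-5).
Hana in UTC: 08:00-13:15, 13:30-17:00 (add 3h to convert from UTC-3).
Kira in UTC: 08:45-17:15 (add 5h to convert from UTC-5).
Teo ∩ Diego: 10:15-12:15, 12:30-16:45.
Teo ∩ Diego ∩ Ulla: 10:15-12:15, 12:30-16:45.
Teo ∩ Diego ∩ Ulla ∩ Esperanza: 10:15-11:45, 14:15-16:45.
Teo ∩ Diego ∩ Ulla ∩ Esperanza ∩ Hana: 10:15-11:45, 14:15-16:45.
Teo ∩ Diego ∩ Ulla ∩ Esperanza ∩ Hana ∩ Kira: 10:15-11:45, 14:15-16:45.
The longest is 14:15-16:45 at 150 minutes.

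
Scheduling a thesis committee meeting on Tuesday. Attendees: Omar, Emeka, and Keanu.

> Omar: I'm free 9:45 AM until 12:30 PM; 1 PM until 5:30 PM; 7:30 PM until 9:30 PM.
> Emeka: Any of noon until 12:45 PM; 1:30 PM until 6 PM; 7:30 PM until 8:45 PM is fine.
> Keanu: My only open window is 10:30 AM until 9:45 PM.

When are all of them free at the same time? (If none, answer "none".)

12:00-12:30, 13:30-17:30, 19:30-20:45

Omar ∩ Emeka: 12:00-12:30, 13:30-17:30, 19:30-20:45.
Omar ∩ Emeka ∩ Keanu: 12:00-12:30, 13:30-17:30, 19:30-20:45.
Those are the intersection windows.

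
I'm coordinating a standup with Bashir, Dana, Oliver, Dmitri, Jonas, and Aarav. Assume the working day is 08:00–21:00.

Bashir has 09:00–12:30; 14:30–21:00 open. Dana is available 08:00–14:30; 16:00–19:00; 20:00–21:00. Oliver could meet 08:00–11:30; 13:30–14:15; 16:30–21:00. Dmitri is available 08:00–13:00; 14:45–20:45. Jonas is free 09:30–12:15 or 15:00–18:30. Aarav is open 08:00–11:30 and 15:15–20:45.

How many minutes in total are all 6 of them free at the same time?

Bashir ∩ Dana: 09:00-12:30, 16:00-19:00, 20:00-21:00.
Bashir ∩ Dana ∩ Oliver: 09:00-11:30, 16:30-19:00, 20:00-21:00.
Bashir ∩ Dana ∩ Oliver ∩ Dmitri: 09:00-11:30, 16:30-19:00, 20:00-20:45.
Bashir ∩ Dana ∩ Oliver ∩ Dmitri ∩ Jonas: 09:30-11:30, 16:30-18:30.
Bashir ∩ Dana ∩ Oliver ∩ Dmitri ∩ Jonas ∩ Aarav: 09:30-11:30, 16:30-18:30.
Summing the common windows: 120 + 120 = 240 minutes.

240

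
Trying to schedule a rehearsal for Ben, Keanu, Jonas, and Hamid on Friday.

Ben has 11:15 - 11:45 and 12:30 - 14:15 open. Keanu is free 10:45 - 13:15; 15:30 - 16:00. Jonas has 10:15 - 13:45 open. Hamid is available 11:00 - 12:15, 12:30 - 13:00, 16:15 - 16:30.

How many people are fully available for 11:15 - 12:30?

Keanu and Jonas can make the full 11:15-12:30 slot — that's 2.

2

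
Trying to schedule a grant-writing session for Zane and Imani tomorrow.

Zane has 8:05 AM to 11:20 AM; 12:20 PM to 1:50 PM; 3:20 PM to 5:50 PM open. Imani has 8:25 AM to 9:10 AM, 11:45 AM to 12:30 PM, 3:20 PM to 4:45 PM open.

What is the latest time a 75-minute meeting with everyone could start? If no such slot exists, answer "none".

15:30

Zane ∩ Imani: 08:25-09:10, 12:20-12:30, 15:20-16:45.
The last common window of at least 75 minutes is 15:20-16:45; a 75-minute meeting can start as late as 15:30 and still end by 16:45.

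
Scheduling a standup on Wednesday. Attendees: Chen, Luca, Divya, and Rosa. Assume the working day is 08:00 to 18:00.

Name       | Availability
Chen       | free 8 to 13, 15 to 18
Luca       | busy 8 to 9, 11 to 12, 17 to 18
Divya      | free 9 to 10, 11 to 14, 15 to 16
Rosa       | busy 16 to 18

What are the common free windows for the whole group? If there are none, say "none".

Chen free: 08:00-13:00, 15:00-18:00.
Luca free: 09:00-11:00, 12:00-17:00 (invert busy blocks within the working day).
Divya free: 09:00-10:00, 11:00-14:00, 15:00-16:00.
Rosa free: 08:00-16:00 (invert busy blocks within the working day).
Chen ∩ Luca: 09:00-11:00, 12:00-13:00, 15:00-17:00.
Chen ∩ Luca ∩ Divya: 09:00-10:00, 12:00-13:00, 15:00-16:00.
Chen ∩ Luca ∩ Divya ∩ Rosa: 09:00-10:00, 12:00-13:00, 15:00-16:00.

09:00-10:00, 12:00-13:00, 15:00-16:00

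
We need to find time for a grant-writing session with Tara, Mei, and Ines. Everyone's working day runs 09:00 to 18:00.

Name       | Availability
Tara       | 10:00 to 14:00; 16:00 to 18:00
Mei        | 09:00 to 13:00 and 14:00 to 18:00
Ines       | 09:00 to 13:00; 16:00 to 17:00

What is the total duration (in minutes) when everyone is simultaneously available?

240

Tara ∩ Mei: 10:00-13:00, 16:00-18:00.
Tara ∩ Mei ∩ Ines: 10:00-13:00, 16:00-17:00.
Those are the intersection windows.
Summing the common windows: 180 + 60 = 240 minutes.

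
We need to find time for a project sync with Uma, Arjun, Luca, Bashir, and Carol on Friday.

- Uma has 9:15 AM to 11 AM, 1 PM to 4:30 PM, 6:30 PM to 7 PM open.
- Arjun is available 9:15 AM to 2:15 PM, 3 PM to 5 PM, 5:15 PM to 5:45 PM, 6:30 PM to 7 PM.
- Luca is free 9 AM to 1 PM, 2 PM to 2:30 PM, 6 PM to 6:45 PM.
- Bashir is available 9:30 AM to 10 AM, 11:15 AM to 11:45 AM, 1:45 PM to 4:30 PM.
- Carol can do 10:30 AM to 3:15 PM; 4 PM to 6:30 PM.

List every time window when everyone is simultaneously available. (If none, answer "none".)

14:00-14:15

Uma ∩ Arjun: 09:15-11:00, 13:00-14:15, 15:00-16:30, 18:30-19:00.
Uma ∩ Arjun ∩ Luca: 09:15-11:00, 14:00-14:15, 18:30-18:45.
Uma ∩ Arjun ∩ Luca ∩ Bashir: 09:30-10:00, 14:00-14:15.
Uma ∩ Arjun ∩ Luca ∩ Bashir ∩ Carol: 14:00-14:15.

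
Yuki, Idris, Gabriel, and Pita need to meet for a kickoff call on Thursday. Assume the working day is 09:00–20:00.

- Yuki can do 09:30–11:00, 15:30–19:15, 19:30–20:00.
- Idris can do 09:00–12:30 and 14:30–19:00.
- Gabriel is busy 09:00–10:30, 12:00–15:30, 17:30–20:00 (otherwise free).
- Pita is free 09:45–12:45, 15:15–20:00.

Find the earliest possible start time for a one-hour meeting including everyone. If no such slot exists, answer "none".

Yuki free: 09:30-11:00, 15:30-19:15, 19:30-20:00.
Idris free: 09:00-12:30, 14:30-19:00.
Gabriel free: 10:30-12:00, 15:30-17:30 (invert busy blocks within the working day).
Pita free: 09:45-12:45, 15:15-20:00.
Yuki ∩ Idris: 09:30-11:00, 15:30-19:00.
Yuki ∩ Idris ∩ Gabriel: 10:30-11:00, 15:30-17:30.
Yuki ∩ Idris ∩ Gabriel ∩ Pita: 10:30-11:00, 15:30-17:30.
Those are the intersection windows.
The first common window of at least 60 minutes is 15:30-17:30, so the earliest start is 15:30.

15:30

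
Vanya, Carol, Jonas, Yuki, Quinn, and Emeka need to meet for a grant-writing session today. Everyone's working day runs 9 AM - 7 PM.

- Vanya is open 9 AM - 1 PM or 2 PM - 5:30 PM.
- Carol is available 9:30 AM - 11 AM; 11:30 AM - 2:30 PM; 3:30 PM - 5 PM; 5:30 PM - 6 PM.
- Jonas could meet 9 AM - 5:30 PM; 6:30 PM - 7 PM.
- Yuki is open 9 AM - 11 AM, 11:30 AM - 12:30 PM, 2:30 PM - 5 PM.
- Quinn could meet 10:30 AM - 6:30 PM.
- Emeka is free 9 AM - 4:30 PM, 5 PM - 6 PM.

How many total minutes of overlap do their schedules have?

Vanya ∩ Carol: 09:30-11:00, 11:30-13:00, 14:00-14:30, 15:30-17:00.
Vanya ∩ Carol ∩ Jonas: 09:30-11:00, 11:30-13:00, 14:00-14:30, 15:30-17:00.
Vanya ∩ Carol ∩ Jonas ∩ Yuki: 09:30-11:00, 11:30-12:30, 15:30-17:00.
Vanya ∩ Carol ∩ Jonas ∩ Yuki ∩ Quinn: 10:30-11:00, 11:30-12:30, 15:30-17:00.
Vanya ∩ Carol ∩ Jonas ∩ Yuki ∩ Quinn ∩ Emeka: 10:30-11:00, 11:30-12:30, 15:30-16:30.
Summing the common windows: 30 + 60 + 60 = 150 minutes.

150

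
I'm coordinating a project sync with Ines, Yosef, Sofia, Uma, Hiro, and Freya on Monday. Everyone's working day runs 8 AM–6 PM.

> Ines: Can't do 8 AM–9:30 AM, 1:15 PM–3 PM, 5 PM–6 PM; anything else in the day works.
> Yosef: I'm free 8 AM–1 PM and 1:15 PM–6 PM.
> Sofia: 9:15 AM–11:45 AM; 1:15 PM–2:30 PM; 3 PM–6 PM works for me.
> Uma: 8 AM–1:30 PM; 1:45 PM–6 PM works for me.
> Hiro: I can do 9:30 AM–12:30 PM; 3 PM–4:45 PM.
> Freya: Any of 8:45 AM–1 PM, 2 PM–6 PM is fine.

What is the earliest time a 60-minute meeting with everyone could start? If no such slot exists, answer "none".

Ines free: 09:30-13:15, 15:00-17:00 (invert busy blocks within the working day).
Yosef free: 08:00-13:00, 13:15-18:00.
Sofia free: 09:15-11:45, 13:15-14:30, 15:00-18:00.
Uma free: 08:00-13:30, 13:45-18:00.
Hiro free: 09:30-12:30, 15:00-16:45.
Freya free: 08:45-13:00, 14:00-18:00.
Ines ∩ Yosef: 09:30-13:00, 15:00-17:00.
Ines ∩ Yosef ∩ Sofia: 09:30-11:45, 15:00-17:00.
Ines ∩ Yosef ∩ Sofia ∩ Uma: 09:30-11:45, 15:00-17:00.
Ines ∩ Yosef ∩ Sofia ∩ Uma ∩ Hiro: 09:30-11:45, 15:00-16:45.
Ines ∩ Yosef ∩ Sofia ∩ Uma ∩ Hiro ∩ Freya: 09:30-11:45, 15:00-16:45.
So the common availability across everyone is 09:30-11:45, 15:00-16:45.
The first common window of at least 60 minutes is 09:30-11:45, so the earliest start is 09:30.

09:30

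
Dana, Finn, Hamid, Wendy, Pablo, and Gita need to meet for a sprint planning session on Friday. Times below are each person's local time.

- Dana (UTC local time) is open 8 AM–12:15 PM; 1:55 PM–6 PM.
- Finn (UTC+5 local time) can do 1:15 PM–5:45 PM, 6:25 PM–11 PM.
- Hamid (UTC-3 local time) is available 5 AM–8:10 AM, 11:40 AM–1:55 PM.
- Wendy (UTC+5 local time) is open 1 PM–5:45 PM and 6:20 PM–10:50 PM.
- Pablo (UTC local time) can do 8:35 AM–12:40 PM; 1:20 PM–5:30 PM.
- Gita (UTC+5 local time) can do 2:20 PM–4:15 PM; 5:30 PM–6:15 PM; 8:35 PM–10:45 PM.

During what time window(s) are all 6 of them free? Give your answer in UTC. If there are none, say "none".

09:20-11:10, 15:35-16:55

Dana in UTC: 08:00-12:15, 13:55-18:00.
Finn in UTC: 08:15-12:45, 13:25-18:00 (subtract 5h to convert from UTC+5).
Hamid in UTC: 08:00-11:10, 14:40-16:55 (add 3h to convert from UTC-3).
Wendy in UTC: 08:00-12:45, 13:20-17:50 (subtract 5h to convert from UTC+5).
Pablo in UTC: 08:35-12:40, 13:20-17:30.
Gita in UTC: 09:20-11:15, 12:30-13:15, 15:35-17:45 (subtract 5h to convert from UTC+5).
Dana ∩ Finn: 08:15-12:15, 13:55-18:00.
Dana ∩ Finn ∩ Hamid: 08:15-11:10, 14:40-16:55.
Dana ∩ Finn ∩ Hamid ∩ Wendy: 08:15-11:10, 14:40-16:55.
Dana ∩ Finn ∩ Hamid ∩ Wendy ∩ Pablo: 08:35-11:10, 14:40-16:55.
Dana ∩ Finn ∩ Hamid ∩ Wendy ∩ Pablo ∩ Gita: 09:20-11:10, 15:35-16:55.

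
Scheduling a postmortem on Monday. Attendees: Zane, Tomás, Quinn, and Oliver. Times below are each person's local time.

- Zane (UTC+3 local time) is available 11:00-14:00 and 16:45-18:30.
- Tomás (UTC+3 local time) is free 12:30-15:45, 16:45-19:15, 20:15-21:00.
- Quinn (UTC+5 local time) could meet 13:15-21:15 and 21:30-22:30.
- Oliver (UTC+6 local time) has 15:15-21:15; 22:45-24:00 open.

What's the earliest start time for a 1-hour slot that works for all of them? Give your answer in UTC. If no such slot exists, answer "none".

Zane in UTC: 08:00-11:00, 13:45-15:30 (subtract 3h to convert from UTC+3).
Tomás in UTC: 09:30-12:45, 13:45-16:15, 17:15-18:00 (subtract 3h to convert from UTC+3).
Quinn in UTC: 08:15-16:15, 16:30-17:30 (subtract 5h to convert from UTC+5).
Oliver in UTC: 09:15-15:15, 16:45-18:00 (subtract 6h to convert from UTC+6).
Zane ∩ Tomás: 09:30-11:00, 13:45-15:30.
Zane ∩ Tomás ∩ Quinn: 09:30-11:00, 13:45-15:30.
Zane ∩ Tomás ∩ Quinn ∩ Oliver: 09:30-11:00, 13:45-15:15.
The first common window of at least 60 minutes is 09:30-11:00, so the earliest start is 09:30.

09:30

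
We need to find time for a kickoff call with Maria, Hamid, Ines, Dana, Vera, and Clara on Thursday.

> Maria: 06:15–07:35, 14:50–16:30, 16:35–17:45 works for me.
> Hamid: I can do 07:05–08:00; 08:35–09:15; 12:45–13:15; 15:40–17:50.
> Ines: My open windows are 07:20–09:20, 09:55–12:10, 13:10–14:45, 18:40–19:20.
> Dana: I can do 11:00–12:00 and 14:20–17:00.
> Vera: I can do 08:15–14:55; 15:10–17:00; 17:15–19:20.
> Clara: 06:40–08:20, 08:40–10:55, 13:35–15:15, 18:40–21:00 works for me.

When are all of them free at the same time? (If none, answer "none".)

Maria ∩ Hamid: 07:05-07:35, 15:40-16:30, 16:35-17:45.
Maria ∩ Hamid ∩ Ines: 07:20-07:35.
Maria ∩ Hamid ∩ Ines ∩ Dana: ∅.
Maria ∩ Hamid ∩ Ines ∩ Dana ∩ Vera: ∅.
Maria ∩ Hamid ∩ Ines ∩ Dana ∩ Vera ∩ Clara: ∅.
There is no time when everyone is free.

none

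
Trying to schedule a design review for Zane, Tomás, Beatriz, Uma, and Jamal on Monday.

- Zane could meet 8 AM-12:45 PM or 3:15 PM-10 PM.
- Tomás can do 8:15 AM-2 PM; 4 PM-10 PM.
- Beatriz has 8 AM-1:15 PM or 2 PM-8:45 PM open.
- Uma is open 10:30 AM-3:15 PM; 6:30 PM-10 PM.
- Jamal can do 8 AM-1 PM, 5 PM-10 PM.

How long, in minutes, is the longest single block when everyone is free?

135

Zane ∩ Tomás: 08:15-12:45, 16:00-22:00.
Zane ∩ Tomás ∩ Beatriz: 08:15-12:45, 16:00-20:45.
Zane ∩ Tomás ∩ Beatriz ∩ Uma: 10:30-12:45, 18:30-20:45.
Zane ∩ Tomás ∩ Beatriz ∩ Uma ∩ Jamal: 10:30-12:45, 18:30-20:45.
The longest is 10:30-12:45 at 135 minutes.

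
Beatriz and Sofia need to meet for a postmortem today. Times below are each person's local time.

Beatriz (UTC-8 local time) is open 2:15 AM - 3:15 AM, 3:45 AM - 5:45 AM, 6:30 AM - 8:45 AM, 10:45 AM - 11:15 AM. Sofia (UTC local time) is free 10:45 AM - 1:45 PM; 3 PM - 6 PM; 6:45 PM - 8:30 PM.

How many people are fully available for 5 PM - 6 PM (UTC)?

1

Beatriz in UTC: 10:15-11:15, 11:45-13:45, 14:30-16:45, 18:45-19:15 (add 8h to convert from UTC-8).
Sofia in UTC: 10:45-13:45, 15:00-18:00, 18:45-20:30.
Sofia can make the full 17:00-18:00 slot — that's 1.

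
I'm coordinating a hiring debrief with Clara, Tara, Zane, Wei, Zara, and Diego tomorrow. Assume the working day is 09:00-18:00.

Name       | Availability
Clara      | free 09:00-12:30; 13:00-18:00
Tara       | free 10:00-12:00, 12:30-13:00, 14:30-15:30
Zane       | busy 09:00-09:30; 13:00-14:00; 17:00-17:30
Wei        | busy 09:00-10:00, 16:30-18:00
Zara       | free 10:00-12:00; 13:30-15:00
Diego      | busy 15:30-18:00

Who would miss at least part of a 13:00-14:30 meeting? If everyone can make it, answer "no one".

Tara, Zane, Zara

Clara free: 09:00-12:30, 13:00-18:00.
Tara free: 10:00-12:00, 12:30-13:00, 14:30-15:30.
Zane free: 09:30-13:00, 14:00-17:00, 17:30-18:00 (invert busy blocks within the working day).
Wei free: 10:00-16:30 (invert busy blocks within the working day).
Zara free: 10:00-12:00, 13:30-15:00.
Diego free: 09:00-15:30 (invert busy blocks within the working day).
Clara: free for 13:00-14:30. Tara: not fully free for 13:00-14:30. Zane: not fully free for 13:00-14:30. Wei: free for 13:00-14:30. Zara: not fully free for 13:00-14:30. Diego: free for 13:00-14:30.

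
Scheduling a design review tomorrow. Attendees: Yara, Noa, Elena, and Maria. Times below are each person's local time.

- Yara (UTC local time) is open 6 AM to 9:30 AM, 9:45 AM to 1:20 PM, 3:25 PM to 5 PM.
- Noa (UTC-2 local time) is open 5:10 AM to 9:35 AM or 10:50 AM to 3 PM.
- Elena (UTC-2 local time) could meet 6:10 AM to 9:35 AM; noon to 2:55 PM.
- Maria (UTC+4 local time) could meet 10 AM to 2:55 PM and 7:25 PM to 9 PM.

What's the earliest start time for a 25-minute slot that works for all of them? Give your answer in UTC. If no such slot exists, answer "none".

08:10

Yara in UTC: 06:00-09:30, 09:45-13:20, 15:25-17:00.
Noa in UTC: 07:10-11:35, 12:50-17:00 (add 2h to convert from UTC-2).
Elena in UTC: 08:10-11:35, 14:00-16:55 (add 2h to convert from UTC-2).
Maria in UTC: 06:00-10:55, 15:25-17:00 (subtract 4h to convert from UTC+4).
Yara ∩ Noa: 07:10-09:30, 09:45-11:35, 12:50-13:20, 15:25-17:00.
Yara ∩ Noa ∩ Elena: 08:10-09:30, 09:45-11:35, 15:25-16:55.
Yara ∩ Noa ∩ Elena ∩ Maria: 08:10-09:30, 09:45-10:55, 15:25-16:55.
Those are the intersection windows.
The first common window of at least 25 minutes is 08:10-09:30, so the earliest start is 08:10.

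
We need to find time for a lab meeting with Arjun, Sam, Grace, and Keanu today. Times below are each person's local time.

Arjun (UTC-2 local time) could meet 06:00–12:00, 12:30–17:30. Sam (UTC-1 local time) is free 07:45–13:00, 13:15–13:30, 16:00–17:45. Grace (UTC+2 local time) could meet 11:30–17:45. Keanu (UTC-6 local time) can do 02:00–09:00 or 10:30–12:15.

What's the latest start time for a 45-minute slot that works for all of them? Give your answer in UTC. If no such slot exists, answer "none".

13:15

Arjun in UTC: 08:00-14:00, 14:30-19:30 (add 2h to convert from UTC-2).
Sam in UTC: 08:45-14:00, 14:15-14:30, 17:00-18:45 (add 1h to convert from UTC-1).
Grace in UTC: 09:30-15:45 (subtract 2h to convert from UTC+2).
Keanu in UTC: 08:00-15:00, 16:30-18:15 (add 6h to convert from UTC-6).
Arjun ∩ Sam: 08:45-14:00, 17:00-18:45.
Arjun ∩ Sam ∩ Grace: 09:30-14:00.
Arjun ∩ Sam ∩ Grace ∩ Keanu: 09:30-14:00.
The last common window of at least 45 minutes is 09:30-14:00; a 45-minute meeting can start as late as 13:15 and still end by 14:00.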